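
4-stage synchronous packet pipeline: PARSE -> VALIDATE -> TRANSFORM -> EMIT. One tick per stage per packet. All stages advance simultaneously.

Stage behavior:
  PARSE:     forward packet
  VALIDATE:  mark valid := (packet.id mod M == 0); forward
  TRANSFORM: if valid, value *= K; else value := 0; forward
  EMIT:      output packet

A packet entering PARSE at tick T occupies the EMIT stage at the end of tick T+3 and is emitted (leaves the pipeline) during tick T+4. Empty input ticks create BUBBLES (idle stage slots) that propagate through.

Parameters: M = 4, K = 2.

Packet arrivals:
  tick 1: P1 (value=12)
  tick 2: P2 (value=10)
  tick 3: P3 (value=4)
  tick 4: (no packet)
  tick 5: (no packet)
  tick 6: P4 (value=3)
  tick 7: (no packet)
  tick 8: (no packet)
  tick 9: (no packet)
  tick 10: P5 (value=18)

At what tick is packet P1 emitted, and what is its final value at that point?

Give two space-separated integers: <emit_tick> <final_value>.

Tick 1: [PARSE:P1(v=12,ok=F), VALIDATE:-, TRANSFORM:-, EMIT:-] out:-; in:P1
Tick 2: [PARSE:P2(v=10,ok=F), VALIDATE:P1(v=12,ok=F), TRANSFORM:-, EMIT:-] out:-; in:P2
Tick 3: [PARSE:P3(v=4,ok=F), VALIDATE:P2(v=10,ok=F), TRANSFORM:P1(v=0,ok=F), EMIT:-] out:-; in:P3
Tick 4: [PARSE:-, VALIDATE:P3(v=4,ok=F), TRANSFORM:P2(v=0,ok=F), EMIT:P1(v=0,ok=F)] out:-; in:-
Tick 5: [PARSE:-, VALIDATE:-, TRANSFORM:P3(v=0,ok=F), EMIT:P2(v=0,ok=F)] out:P1(v=0); in:-
Tick 6: [PARSE:P4(v=3,ok=F), VALIDATE:-, TRANSFORM:-, EMIT:P3(v=0,ok=F)] out:P2(v=0); in:P4
Tick 7: [PARSE:-, VALIDATE:P4(v=3,ok=T), TRANSFORM:-, EMIT:-] out:P3(v=0); in:-
Tick 8: [PARSE:-, VALIDATE:-, TRANSFORM:P4(v=6,ok=T), EMIT:-] out:-; in:-
Tick 9: [PARSE:-, VALIDATE:-, TRANSFORM:-, EMIT:P4(v=6,ok=T)] out:-; in:-
Tick 10: [PARSE:P5(v=18,ok=F), VALIDATE:-, TRANSFORM:-, EMIT:-] out:P4(v=6); in:P5
Tick 11: [PARSE:-, VALIDATE:P5(v=18,ok=F), TRANSFORM:-, EMIT:-] out:-; in:-
Tick 12: [PARSE:-, VALIDATE:-, TRANSFORM:P5(v=0,ok=F), EMIT:-] out:-; in:-
Tick 13: [PARSE:-, VALIDATE:-, TRANSFORM:-, EMIT:P5(v=0,ok=F)] out:-; in:-
Tick 14: [PARSE:-, VALIDATE:-, TRANSFORM:-, EMIT:-] out:P5(v=0); in:-
P1: arrives tick 1, valid=False (id=1, id%4=1), emit tick 5, final value 0

Answer: 5 0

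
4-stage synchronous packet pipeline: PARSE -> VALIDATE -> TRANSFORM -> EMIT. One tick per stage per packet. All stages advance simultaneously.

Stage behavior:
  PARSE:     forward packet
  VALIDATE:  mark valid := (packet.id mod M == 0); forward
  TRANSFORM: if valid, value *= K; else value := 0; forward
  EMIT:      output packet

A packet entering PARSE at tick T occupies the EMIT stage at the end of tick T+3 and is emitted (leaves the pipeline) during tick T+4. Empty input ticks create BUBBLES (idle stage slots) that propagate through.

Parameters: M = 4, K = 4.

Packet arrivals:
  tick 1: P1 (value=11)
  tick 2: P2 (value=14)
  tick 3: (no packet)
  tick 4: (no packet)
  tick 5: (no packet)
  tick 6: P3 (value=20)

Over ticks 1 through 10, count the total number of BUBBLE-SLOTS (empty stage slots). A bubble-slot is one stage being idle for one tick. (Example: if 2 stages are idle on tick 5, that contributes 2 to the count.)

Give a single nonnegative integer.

Answer: 28

Derivation:
Tick 1: [PARSE:P1(v=11,ok=F), VALIDATE:-, TRANSFORM:-, EMIT:-] out:-; bubbles=3
Tick 2: [PARSE:P2(v=14,ok=F), VALIDATE:P1(v=11,ok=F), TRANSFORM:-, EMIT:-] out:-; bubbles=2
Tick 3: [PARSE:-, VALIDATE:P2(v=14,ok=F), TRANSFORM:P1(v=0,ok=F), EMIT:-] out:-; bubbles=2
Tick 4: [PARSE:-, VALIDATE:-, TRANSFORM:P2(v=0,ok=F), EMIT:P1(v=0,ok=F)] out:-; bubbles=2
Tick 5: [PARSE:-, VALIDATE:-, TRANSFORM:-, EMIT:P2(v=0,ok=F)] out:P1(v=0); bubbles=3
Tick 6: [PARSE:P3(v=20,ok=F), VALIDATE:-, TRANSFORM:-, EMIT:-] out:P2(v=0); bubbles=3
Tick 7: [PARSE:-, VALIDATE:P3(v=20,ok=F), TRANSFORM:-, EMIT:-] out:-; bubbles=3
Tick 8: [PARSE:-, VALIDATE:-, TRANSFORM:P3(v=0,ok=F), EMIT:-] out:-; bubbles=3
Tick 9: [PARSE:-, VALIDATE:-, TRANSFORM:-, EMIT:P3(v=0,ok=F)] out:-; bubbles=3
Tick 10: [PARSE:-, VALIDATE:-, TRANSFORM:-, EMIT:-] out:P3(v=0); bubbles=4
Total bubble-slots: 28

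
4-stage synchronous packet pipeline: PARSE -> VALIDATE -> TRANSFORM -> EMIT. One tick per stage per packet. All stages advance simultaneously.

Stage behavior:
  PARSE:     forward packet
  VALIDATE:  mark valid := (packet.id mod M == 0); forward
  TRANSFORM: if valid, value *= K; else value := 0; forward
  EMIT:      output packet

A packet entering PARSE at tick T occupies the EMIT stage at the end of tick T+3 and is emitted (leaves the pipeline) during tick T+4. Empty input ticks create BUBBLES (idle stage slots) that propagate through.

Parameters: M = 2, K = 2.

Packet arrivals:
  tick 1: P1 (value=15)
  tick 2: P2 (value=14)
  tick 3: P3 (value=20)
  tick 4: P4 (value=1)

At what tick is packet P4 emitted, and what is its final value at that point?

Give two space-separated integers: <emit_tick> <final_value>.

Tick 1: [PARSE:P1(v=15,ok=F), VALIDATE:-, TRANSFORM:-, EMIT:-] out:-; in:P1
Tick 2: [PARSE:P2(v=14,ok=F), VALIDATE:P1(v=15,ok=F), TRANSFORM:-, EMIT:-] out:-; in:P2
Tick 3: [PARSE:P3(v=20,ok=F), VALIDATE:P2(v=14,ok=T), TRANSFORM:P1(v=0,ok=F), EMIT:-] out:-; in:P3
Tick 4: [PARSE:P4(v=1,ok=F), VALIDATE:P3(v=20,ok=F), TRANSFORM:P2(v=28,ok=T), EMIT:P1(v=0,ok=F)] out:-; in:P4
Tick 5: [PARSE:-, VALIDATE:P4(v=1,ok=T), TRANSFORM:P3(v=0,ok=F), EMIT:P2(v=28,ok=T)] out:P1(v=0); in:-
Tick 6: [PARSE:-, VALIDATE:-, TRANSFORM:P4(v=2,ok=T), EMIT:P3(v=0,ok=F)] out:P2(v=28); in:-
Tick 7: [PARSE:-, VALIDATE:-, TRANSFORM:-, EMIT:P4(v=2,ok=T)] out:P3(v=0); in:-
Tick 8: [PARSE:-, VALIDATE:-, TRANSFORM:-, EMIT:-] out:P4(v=2); in:-
P4: arrives tick 4, valid=True (id=4, id%2=0), emit tick 8, final value 2

Answer: 8 2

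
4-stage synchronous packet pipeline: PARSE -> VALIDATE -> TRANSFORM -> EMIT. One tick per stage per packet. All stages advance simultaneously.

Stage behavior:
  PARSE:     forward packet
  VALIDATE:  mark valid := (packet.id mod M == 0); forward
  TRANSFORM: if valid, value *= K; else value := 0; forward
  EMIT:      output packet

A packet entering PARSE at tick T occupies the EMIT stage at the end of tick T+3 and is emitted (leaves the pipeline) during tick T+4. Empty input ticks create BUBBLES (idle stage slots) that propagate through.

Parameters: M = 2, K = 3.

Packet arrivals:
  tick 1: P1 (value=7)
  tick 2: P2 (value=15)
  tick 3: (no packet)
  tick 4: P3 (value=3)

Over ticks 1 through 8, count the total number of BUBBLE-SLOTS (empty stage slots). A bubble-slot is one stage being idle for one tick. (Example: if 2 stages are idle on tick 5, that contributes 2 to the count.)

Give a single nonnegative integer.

Answer: 20

Derivation:
Tick 1: [PARSE:P1(v=7,ok=F), VALIDATE:-, TRANSFORM:-, EMIT:-] out:-; bubbles=3
Tick 2: [PARSE:P2(v=15,ok=F), VALIDATE:P1(v=7,ok=F), TRANSFORM:-, EMIT:-] out:-; bubbles=2
Tick 3: [PARSE:-, VALIDATE:P2(v=15,ok=T), TRANSFORM:P1(v=0,ok=F), EMIT:-] out:-; bubbles=2
Tick 4: [PARSE:P3(v=3,ok=F), VALIDATE:-, TRANSFORM:P2(v=45,ok=T), EMIT:P1(v=0,ok=F)] out:-; bubbles=1
Tick 5: [PARSE:-, VALIDATE:P3(v=3,ok=F), TRANSFORM:-, EMIT:P2(v=45,ok=T)] out:P1(v=0); bubbles=2
Tick 6: [PARSE:-, VALIDATE:-, TRANSFORM:P3(v=0,ok=F), EMIT:-] out:P2(v=45); bubbles=3
Tick 7: [PARSE:-, VALIDATE:-, TRANSFORM:-, EMIT:P3(v=0,ok=F)] out:-; bubbles=3
Tick 8: [PARSE:-, VALIDATE:-, TRANSFORM:-, EMIT:-] out:P3(v=0); bubbles=4
Total bubble-slots: 20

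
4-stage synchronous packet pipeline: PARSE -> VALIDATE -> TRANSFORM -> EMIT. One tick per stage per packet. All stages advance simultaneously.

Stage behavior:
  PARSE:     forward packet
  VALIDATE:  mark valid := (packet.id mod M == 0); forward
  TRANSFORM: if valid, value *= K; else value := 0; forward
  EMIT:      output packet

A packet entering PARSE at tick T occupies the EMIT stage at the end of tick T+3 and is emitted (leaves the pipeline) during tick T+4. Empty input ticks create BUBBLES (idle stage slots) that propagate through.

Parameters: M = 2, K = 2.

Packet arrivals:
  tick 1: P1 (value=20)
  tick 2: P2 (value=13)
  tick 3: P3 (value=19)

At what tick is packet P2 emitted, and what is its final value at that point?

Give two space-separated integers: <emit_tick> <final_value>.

Answer: 6 26

Derivation:
Tick 1: [PARSE:P1(v=20,ok=F), VALIDATE:-, TRANSFORM:-, EMIT:-] out:-; in:P1
Tick 2: [PARSE:P2(v=13,ok=F), VALIDATE:P1(v=20,ok=F), TRANSFORM:-, EMIT:-] out:-; in:P2
Tick 3: [PARSE:P3(v=19,ok=F), VALIDATE:P2(v=13,ok=T), TRANSFORM:P1(v=0,ok=F), EMIT:-] out:-; in:P3
Tick 4: [PARSE:-, VALIDATE:P3(v=19,ok=F), TRANSFORM:P2(v=26,ok=T), EMIT:P1(v=0,ok=F)] out:-; in:-
Tick 5: [PARSE:-, VALIDATE:-, TRANSFORM:P3(v=0,ok=F), EMIT:P2(v=26,ok=T)] out:P1(v=0); in:-
Tick 6: [PARSE:-, VALIDATE:-, TRANSFORM:-, EMIT:P3(v=0,ok=F)] out:P2(v=26); in:-
Tick 7: [PARSE:-, VALIDATE:-, TRANSFORM:-, EMIT:-] out:P3(v=0); in:-
P2: arrives tick 2, valid=True (id=2, id%2=0), emit tick 6, final value 26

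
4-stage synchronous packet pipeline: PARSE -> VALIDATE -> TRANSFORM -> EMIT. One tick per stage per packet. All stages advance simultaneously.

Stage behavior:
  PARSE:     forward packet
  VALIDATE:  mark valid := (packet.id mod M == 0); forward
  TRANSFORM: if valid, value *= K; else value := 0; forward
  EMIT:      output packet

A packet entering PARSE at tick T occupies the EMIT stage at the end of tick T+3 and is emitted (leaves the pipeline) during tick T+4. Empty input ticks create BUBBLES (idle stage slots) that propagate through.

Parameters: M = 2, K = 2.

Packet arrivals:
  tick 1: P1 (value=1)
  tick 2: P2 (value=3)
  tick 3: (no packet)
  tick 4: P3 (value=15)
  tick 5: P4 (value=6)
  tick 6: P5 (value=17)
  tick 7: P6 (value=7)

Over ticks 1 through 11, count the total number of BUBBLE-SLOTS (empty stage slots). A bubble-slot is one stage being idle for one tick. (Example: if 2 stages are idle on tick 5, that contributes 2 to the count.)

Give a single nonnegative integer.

Answer: 20

Derivation:
Tick 1: [PARSE:P1(v=1,ok=F), VALIDATE:-, TRANSFORM:-, EMIT:-] out:-; bubbles=3
Tick 2: [PARSE:P2(v=3,ok=F), VALIDATE:P1(v=1,ok=F), TRANSFORM:-, EMIT:-] out:-; bubbles=2
Tick 3: [PARSE:-, VALIDATE:P2(v=3,ok=T), TRANSFORM:P1(v=0,ok=F), EMIT:-] out:-; bubbles=2
Tick 4: [PARSE:P3(v=15,ok=F), VALIDATE:-, TRANSFORM:P2(v=6,ok=T), EMIT:P1(v=0,ok=F)] out:-; bubbles=1
Tick 5: [PARSE:P4(v=6,ok=F), VALIDATE:P3(v=15,ok=F), TRANSFORM:-, EMIT:P2(v=6,ok=T)] out:P1(v=0); bubbles=1
Tick 6: [PARSE:P5(v=17,ok=F), VALIDATE:P4(v=6,ok=T), TRANSFORM:P3(v=0,ok=F), EMIT:-] out:P2(v=6); bubbles=1
Tick 7: [PARSE:P6(v=7,ok=F), VALIDATE:P5(v=17,ok=F), TRANSFORM:P4(v=12,ok=T), EMIT:P3(v=0,ok=F)] out:-; bubbles=0
Tick 8: [PARSE:-, VALIDATE:P6(v=7,ok=T), TRANSFORM:P5(v=0,ok=F), EMIT:P4(v=12,ok=T)] out:P3(v=0); bubbles=1
Tick 9: [PARSE:-, VALIDATE:-, TRANSFORM:P6(v=14,ok=T), EMIT:P5(v=0,ok=F)] out:P4(v=12); bubbles=2
Tick 10: [PARSE:-, VALIDATE:-, TRANSFORM:-, EMIT:P6(v=14,ok=T)] out:P5(v=0); bubbles=3
Tick 11: [PARSE:-, VALIDATE:-, TRANSFORM:-, EMIT:-] out:P6(v=14); bubbles=4
Total bubble-slots: 20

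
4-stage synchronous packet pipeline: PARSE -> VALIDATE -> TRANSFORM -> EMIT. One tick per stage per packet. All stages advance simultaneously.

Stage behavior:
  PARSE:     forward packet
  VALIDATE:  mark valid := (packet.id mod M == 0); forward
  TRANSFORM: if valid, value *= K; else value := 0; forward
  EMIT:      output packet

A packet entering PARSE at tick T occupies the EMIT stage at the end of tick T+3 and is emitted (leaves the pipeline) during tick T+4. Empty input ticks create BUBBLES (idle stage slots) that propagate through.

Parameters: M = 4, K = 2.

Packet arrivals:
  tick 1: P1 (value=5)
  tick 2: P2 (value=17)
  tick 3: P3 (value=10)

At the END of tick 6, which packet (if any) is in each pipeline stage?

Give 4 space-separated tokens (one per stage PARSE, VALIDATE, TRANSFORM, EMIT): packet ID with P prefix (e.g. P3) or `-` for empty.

Tick 1: [PARSE:P1(v=5,ok=F), VALIDATE:-, TRANSFORM:-, EMIT:-] out:-; in:P1
Tick 2: [PARSE:P2(v=17,ok=F), VALIDATE:P1(v=5,ok=F), TRANSFORM:-, EMIT:-] out:-; in:P2
Tick 3: [PARSE:P3(v=10,ok=F), VALIDATE:P2(v=17,ok=F), TRANSFORM:P1(v=0,ok=F), EMIT:-] out:-; in:P3
Tick 4: [PARSE:-, VALIDATE:P3(v=10,ok=F), TRANSFORM:P2(v=0,ok=F), EMIT:P1(v=0,ok=F)] out:-; in:-
Tick 5: [PARSE:-, VALIDATE:-, TRANSFORM:P3(v=0,ok=F), EMIT:P2(v=0,ok=F)] out:P1(v=0); in:-
Tick 6: [PARSE:-, VALIDATE:-, TRANSFORM:-, EMIT:P3(v=0,ok=F)] out:P2(v=0); in:-
At end of tick 6: ['-', '-', '-', 'P3']

Answer: - - - P3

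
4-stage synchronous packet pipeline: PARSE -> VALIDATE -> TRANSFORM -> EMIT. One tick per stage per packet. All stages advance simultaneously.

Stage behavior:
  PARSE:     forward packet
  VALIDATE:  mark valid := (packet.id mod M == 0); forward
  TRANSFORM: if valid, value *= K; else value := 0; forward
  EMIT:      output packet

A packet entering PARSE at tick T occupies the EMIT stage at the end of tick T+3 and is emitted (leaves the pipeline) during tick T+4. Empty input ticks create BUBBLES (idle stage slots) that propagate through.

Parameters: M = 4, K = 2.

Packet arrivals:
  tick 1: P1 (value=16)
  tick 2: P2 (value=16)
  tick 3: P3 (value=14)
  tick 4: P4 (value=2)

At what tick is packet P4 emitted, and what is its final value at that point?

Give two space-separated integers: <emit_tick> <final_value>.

Tick 1: [PARSE:P1(v=16,ok=F), VALIDATE:-, TRANSFORM:-, EMIT:-] out:-; in:P1
Tick 2: [PARSE:P2(v=16,ok=F), VALIDATE:P1(v=16,ok=F), TRANSFORM:-, EMIT:-] out:-; in:P2
Tick 3: [PARSE:P3(v=14,ok=F), VALIDATE:P2(v=16,ok=F), TRANSFORM:P1(v=0,ok=F), EMIT:-] out:-; in:P3
Tick 4: [PARSE:P4(v=2,ok=F), VALIDATE:P3(v=14,ok=F), TRANSFORM:P2(v=0,ok=F), EMIT:P1(v=0,ok=F)] out:-; in:P4
Tick 5: [PARSE:-, VALIDATE:P4(v=2,ok=T), TRANSFORM:P3(v=0,ok=F), EMIT:P2(v=0,ok=F)] out:P1(v=0); in:-
Tick 6: [PARSE:-, VALIDATE:-, TRANSFORM:P4(v=4,ok=T), EMIT:P3(v=0,ok=F)] out:P2(v=0); in:-
Tick 7: [PARSE:-, VALIDATE:-, TRANSFORM:-, EMIT:P4(v=4,ok=T)] out:P3(v=0); in:-
Tick 8: [PARSE:-, VALIDATE:-, TRANSFORM:-, EMIT:-] out:P4(v=4); in:-
P4: arrives tick 4, valid=True (id=4, id%4=0), emit tick 8, final value 4

Answer: 8 4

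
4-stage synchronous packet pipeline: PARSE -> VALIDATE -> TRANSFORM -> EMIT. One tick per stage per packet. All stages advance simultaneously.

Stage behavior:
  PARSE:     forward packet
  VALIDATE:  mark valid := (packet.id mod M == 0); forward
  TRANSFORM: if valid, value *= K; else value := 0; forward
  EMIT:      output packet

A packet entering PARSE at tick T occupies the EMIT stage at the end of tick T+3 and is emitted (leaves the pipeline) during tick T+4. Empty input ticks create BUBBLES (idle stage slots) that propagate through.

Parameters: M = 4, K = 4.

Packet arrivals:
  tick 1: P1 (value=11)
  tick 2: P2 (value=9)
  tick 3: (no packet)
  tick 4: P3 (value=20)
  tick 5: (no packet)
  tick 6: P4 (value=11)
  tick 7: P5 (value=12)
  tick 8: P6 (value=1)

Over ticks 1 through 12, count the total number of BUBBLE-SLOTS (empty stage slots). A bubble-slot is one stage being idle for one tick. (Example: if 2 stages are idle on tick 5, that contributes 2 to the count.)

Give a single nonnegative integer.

Tick 1: [PARSE:P1(v=11,ok=F), VALIDATE:-, TRANSFORM:-, EMIT:-] out:-; bubbles=3
Tick 2: [PARSE:P2(v=9,ok=F), VALIDATE:P1(v=11,ok=F), TRANSFORM:-, EMIT:-] out:-; bubbles=2
Tick 3: [PARSE:-, VALIDATE:P2(v=9,ok=F), TRANSFORM:P1(v=0,ok=F), EMIT:-] out:-; bubbles=2
Tick 4: [PARSE:P3(v=20,ok=F), VALIDATE:-, TRANSFORM:P2(v=0,ok=F), EMIT:P1(v=0,ok=F)] out:-; bubbles=1
Tick 5: [PARSE:-, VALIDATE:P3(v=20,ok=F), TRANSFORM:-, EMIT:P2(v=0,ok=F)] out:P1(v=0); bubbles=2
Tick 6: [PARSE:P4(v=11,ok=F), VALIDATE:-, TRANSFORM:P3(v=0,ok=F), EMIT:-] out:P2(v=0); bubbles=2
Tick 7: [PARSE:P5(v=12,ok=F), VALIDATE:P4(v=11,ok=T), TRANSFORM:-, EMIT:P3(v=0,ok=F)] out:-; bubbles=1
Tick 8: [PARSE:P6(v=1,ok=F), VALIDATE:P5(v=12,ok=F), TRANSFORM:P4(v=44,ok=T), EMIT:-] out:P3(v=0); bubbles=1
Tick 9: [PARSE:-, VALIDATE:P6(v=1,ok=F), TRANSFORM:P5(v=0,ok=F), EMIT:P4(v=44,ok=T)] out:-; bubbles=1
Tick 10: [PARSE:-, VALIDATE:-, TRANSFORM:P6(v=0,ok=F), EMIT:P5(v=0,ok=F)] out:P4(v=44); bubbles=2
Tick 11: [PARSE:-, VALIDATE:-, TRANSFORM:-, EMIT:P6(v=0,ok=F)] out:P5(v=0); bubbles=3
Tick 12: [PARSE:-, VALIDATE:-, TRANSFORM:-, EMIT:-] out:P6(v=0); bubbles=4
Total bubble-slots: 24

Answer: 24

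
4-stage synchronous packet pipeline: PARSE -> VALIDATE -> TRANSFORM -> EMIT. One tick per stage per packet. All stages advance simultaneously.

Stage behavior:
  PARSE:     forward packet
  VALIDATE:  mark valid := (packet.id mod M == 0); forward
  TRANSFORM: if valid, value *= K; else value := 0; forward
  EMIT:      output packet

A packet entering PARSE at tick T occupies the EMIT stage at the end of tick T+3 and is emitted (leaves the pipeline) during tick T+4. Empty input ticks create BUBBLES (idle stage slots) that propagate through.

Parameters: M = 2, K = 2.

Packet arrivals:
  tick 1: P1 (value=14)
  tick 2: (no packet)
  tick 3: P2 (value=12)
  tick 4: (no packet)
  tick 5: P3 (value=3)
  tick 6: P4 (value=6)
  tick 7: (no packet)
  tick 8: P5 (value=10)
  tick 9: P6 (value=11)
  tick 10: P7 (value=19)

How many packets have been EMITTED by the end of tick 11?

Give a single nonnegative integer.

Answer: 4

Derivation:
Tick 1: [PARSE:P1(v=14,ok=F), VALIDATE:-, TRANSFORM:-, EMIT:-] out:-; in:P1
Tick 2: [PARSE:-, VALIDATE:P1(v=14,ok=F), TRANSFORM:-, EMIT:-] out:-; in:-
Tick 3: [PARSE:P2(v=12,ok=F), VALIDATE:-, TRANSFORM:P1(v=0,ok=F), EMIT:-] out:-; in:P2
Tick 4: [PARSE:-, VALIDATE:P2(v=12,ok=T), TRANSFORM:-, EMIT:P1(v=0,ok=F)] out:-; in:-
Tick 5: [PARSE:P3(v=3,ok=F), VALIDATE:-, TRANSFORM:P2(v=24,ok=T), EMIT:-] out:P1(v=0); in:P3
Tick 6: [PARSE:P4(v=6,ok=F), VALIDATE:P3(v=3,ok=F), TRANSFORM:-, EMIT:P2(v=24,ok=T)] out:-; in:P4
Tick 7: [PARSE:-, VALIDATE:P4(v=6,ok=T), TRANSFORM:P3(v=0,ok=F), EMIT:-] out:P2(v=24); in:-
Tick 8: [PARSE:P5(v=10,ok=F), VALIDATE:-, TRANSFORM:P4(v=12,ok=T), EMIT:P3(v=0,ok=F)] out:-; in:P5
Tick 9: [PARSE:P6(v=11,ok=F), VALIDATE:P5(v=10,ok=F), TRANSFORM:-, EMIT:P4(v=12,ok=T)] out:P3(v=0); in:P6
Tick 10: [PARSE:P7(v=19,ok=F), VALIDATE:P6(v=11,ok=T), TRANSFORM:P5(v=0,ok=F), EMIT:-] out:P4(v=12); in:P7
Tick 11: [PARSE:-, VALIDATE:P7(v=19,ok=F), TRANSFORM:P6(v=22,ok=T), EMIT:P5(v=0,ok=F)] out:-; in:-
Emitted by tick 11: ['P1', 'P2', 'P3', 'P4']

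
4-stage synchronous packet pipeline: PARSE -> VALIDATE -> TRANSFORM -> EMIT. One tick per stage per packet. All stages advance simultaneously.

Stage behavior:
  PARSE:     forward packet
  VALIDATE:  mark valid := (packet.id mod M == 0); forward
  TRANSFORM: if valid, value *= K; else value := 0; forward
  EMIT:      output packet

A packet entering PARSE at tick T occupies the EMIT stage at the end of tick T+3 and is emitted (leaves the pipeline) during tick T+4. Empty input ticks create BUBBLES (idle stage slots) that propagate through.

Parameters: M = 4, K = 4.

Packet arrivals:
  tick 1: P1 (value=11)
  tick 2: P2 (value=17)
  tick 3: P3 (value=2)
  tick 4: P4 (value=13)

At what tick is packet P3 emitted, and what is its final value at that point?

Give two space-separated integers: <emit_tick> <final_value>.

Tick 1: [PARSE:P1(v=11,ok=F), VALIDATE:-, TRANSFORM:-, EMIT:-] out:-; in:P1
Tick 2: [PARSE:P2(v=17,ok=F), VALIDATE:P1(v=11,ok=F), TRANSFORM:-, EMIT:-] out:-; in:P2
Tick 3: [PARSE:P3(v=2,ok=F), VALIDATE:P2(v=17,ok=F), TRANSFORM:P1(v=0,ok=F), EMIT:-] out:-; in:P3
Tick 4: [PARSE:P4(v=13,ok=F), VALIDATE:P3(v=2,ok=F), TRANSFORM:P2(v=0,ok=F), EMIT:P1(v=0,ok=F)] out:-; in:P4
Tick 5: [PARSE:-, VALIDATE:P4(v=13,ok=T), TRANSFORM:P3(v=0,ok=F), EMIT:P2(v=0,ok=F)] out:P1(v=0); in:-
Tick 6: [PARSE:-, VALIDATE:-, TRANSFORM:P4(v=52,ok=T), EMIT:P3(v=0,ok=F)] out:P2(v=0); in:-
Tick 7: [PARSE:-, VALIDATE:-, TRANSFORM:-, EMIT:P4(v=52,ok=T)] out:P3(v=0); in:-
Tick 8: [PARSE:-, VALIDATE:-, TRANSFORM:-, EMIT:-] out:P4(v=52); in:-
P3: arrives tick 3, valid=False (id=3, id%4=3), emit tick 7, final value 0

Answer: 7 0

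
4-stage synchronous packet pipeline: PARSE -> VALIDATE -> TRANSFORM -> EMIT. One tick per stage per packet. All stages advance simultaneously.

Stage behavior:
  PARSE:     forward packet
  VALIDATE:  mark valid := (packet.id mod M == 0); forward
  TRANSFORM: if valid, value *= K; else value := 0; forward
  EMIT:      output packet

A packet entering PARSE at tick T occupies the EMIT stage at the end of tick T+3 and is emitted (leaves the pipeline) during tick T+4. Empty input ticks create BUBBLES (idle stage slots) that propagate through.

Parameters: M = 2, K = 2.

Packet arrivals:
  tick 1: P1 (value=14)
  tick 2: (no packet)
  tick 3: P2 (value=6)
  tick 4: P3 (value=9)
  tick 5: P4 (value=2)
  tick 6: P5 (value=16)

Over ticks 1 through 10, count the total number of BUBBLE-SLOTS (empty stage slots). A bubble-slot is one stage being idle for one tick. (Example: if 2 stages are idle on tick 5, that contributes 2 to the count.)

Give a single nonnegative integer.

Answer: 20

Derivation:
Tick 1: [PARSE:P1(v=14,ok=F), VALIDATE:-, TRANSFORM:-, EMIT:-] out:-; bubbles=3
Tick 2: [PARSE:-, VALIDATE:P1(v=14,ok=F), TRANSFORM:-, EMIT:-] out:-; bubbles=3
Tick 3: [PARSE:P2(v=6,ok=F), VALIDATE:-, TRANSFORM:P1(v=0,ok=F), EMIT:-] out:-; bubbles=2
Tick 4: [PARSE:P3(v=9,ok=F), VALIDATE:P2(v=6,ok=T), TRANSFORM:-, EMIT:P1(v=0,ok=F)] out:-; bubbles=1
Tick 5: [PARSE:P4(v=2,ok=F), VALIDATE:P3(v=9,ok=F), TRANSFORM:P2(v=12,ok=T), EMIT:-] out:P1(v=0); bubbles=1
Tick 6: [PARSE:P5(v=16,ok=F), VALIDATE:P4(v=2,ok=T), TRANSFORM:P3(v=0,ok=F), EMIT:P2(v=12,ok=T)] out:-; bubbles=0
Tick 7: [PARSE:-, VALIDATE:P5(v=16,ok=F), TRANSFORM:P4(v=4,ok=T), EMIT:P3(v=0,ok=F)] out:P2(v=12); bubbles=1
Tick 8: [PARSE:-, VALIDATE:-, TRANSFORM:P5(v=0,ok=F), EMIT:P4(v=4,ok=T)] out:P3(v=0); bubbles=2
Tick 9: [PARSE:-, VALIDATE:-, TRANSFORM:-, EMIT:P5(v=0,ok=F)] out:P4(v=4); bubbles=3
Tick 10: [PARSE:-, VALIDATE:-, TRANSFORM:-, EMIT:-] out:P5(v=0); bubbles=4
Total bubble-slots: 20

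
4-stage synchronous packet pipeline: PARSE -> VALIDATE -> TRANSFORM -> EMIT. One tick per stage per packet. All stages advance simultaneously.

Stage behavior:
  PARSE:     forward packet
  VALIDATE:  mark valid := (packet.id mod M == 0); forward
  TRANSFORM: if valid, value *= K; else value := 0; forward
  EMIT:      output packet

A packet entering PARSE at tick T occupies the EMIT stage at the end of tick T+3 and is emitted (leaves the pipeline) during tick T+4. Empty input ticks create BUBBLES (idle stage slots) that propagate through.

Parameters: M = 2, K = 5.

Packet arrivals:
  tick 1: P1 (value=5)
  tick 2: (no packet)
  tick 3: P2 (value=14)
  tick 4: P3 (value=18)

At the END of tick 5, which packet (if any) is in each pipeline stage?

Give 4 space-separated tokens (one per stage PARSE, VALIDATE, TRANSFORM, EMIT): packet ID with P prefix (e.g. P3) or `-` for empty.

Answer: - P3 P2 -

Derivation:
Tick 1: [PARSE:P1(v=5,ok=F), VALIDATE:-, TRANSFORM:-, EMIT:-] out:-; in:P1
Tick 2: [PARSE:-, VALIDATE:P1(v=5,ok=F), TRANSFORM:-, EMIT:-] out:-; in:-
Tick 3: [PARSE:P2(v=14,ok=F), VALIDATE:-, TRANSFORM:P1(v=0,ok=F), EMIT:-] out:-; in:P2
Tick 4: [PARSE:P3(v=18,ok=F), VALIDATE:P2(v=14,ok=T), TRANSFORM:-, EMIT:P1(v=0,ok=F)] out:-; in:P3
Tick 5: [PARSE:-, VALIDATE:P3(v=18,ok=F), TRANSFORM:P2(v=70,ok=T), EMIT:-] out:P1(v=0); in:-
At end of tick 5: ['-', 'P3', 'P2', '-']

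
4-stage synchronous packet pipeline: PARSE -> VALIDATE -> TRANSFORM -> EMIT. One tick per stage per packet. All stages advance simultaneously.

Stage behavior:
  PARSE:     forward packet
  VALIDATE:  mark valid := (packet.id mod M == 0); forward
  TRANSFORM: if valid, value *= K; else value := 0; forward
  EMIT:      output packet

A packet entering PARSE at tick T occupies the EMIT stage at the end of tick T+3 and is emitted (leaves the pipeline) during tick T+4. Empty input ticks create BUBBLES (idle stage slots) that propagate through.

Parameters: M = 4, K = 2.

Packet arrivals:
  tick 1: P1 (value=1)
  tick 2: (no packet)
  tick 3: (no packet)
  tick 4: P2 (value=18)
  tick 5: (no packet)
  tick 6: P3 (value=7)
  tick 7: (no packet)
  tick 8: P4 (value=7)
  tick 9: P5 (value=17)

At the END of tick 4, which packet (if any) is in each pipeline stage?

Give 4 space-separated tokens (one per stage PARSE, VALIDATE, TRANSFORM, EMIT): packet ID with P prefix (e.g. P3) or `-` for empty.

Tick 1: [PARSE:P1(v=1,ok=F), VALIDATE:-, TRANSFORM:-, EMIT:-] out:-; in:P1
Tick 2: [PARSE:-, VALIDATE:P1(v=1,ok=F), TRANSFORM:-, EMIT:-] out:-; in:-
Tick 3: [PARSE:-, VALIDATE:-, TRANSFORM:P1(v=0,ok=F), EMIT:-] out:-; in:-
Tick 4: [PARSE:P2(v=18,ok=F), VALIDATE:-, TRANSFORM:-, EMIT:P1(v=0,ok=F)] out:-; in:P2
At end of tick 4: ['P2', '-', '-', 'P1']

Answer: P2 - - P1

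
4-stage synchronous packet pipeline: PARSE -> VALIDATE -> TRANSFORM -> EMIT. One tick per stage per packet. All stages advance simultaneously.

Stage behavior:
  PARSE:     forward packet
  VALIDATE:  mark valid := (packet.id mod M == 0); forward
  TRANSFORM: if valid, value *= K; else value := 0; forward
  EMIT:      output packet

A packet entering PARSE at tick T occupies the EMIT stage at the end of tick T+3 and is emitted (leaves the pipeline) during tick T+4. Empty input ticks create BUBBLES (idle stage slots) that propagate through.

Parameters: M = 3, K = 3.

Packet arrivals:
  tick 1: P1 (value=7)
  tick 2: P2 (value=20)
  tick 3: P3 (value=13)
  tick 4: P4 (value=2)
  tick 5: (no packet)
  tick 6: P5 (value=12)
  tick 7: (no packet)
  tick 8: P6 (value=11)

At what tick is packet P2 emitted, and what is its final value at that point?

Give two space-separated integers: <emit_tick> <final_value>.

Tick 1: [PARSE:P1(v=7,ok=F), VALIDATE:-, TRANSFORM:-, EMIT:-] out:-; in:P1
Tick 2: [PARSE:P2(v=20,ok=F), VALIDATE:P1(v=7,ok=F), TRANSFORM:-, EMIT:-] out:-; in:P2
Tick 3: [PARSE:P3(v=13,ok=F), VALIDATE:P2(v=20,ok=F), TRANSFORM:P1(v=0,ok=F), EMIT:-] out:-; in:P3
Tick 4: [PARSE:P4(v=2,ok=F), VALIDATE:P3(v=13,ok=T), TRANSFORM:P2(v=0,ok=F), EMIT:P1(v=0,ok=F)] out:-; in:P4
Tick 5: [PARSE:-, VALIDATE:P4(v=2,ok=F), TRANSFORM:P3(v=39,ok=T), EMIT:P2(v=0,ok=F)] out:P1(v=0); in:-
Tick 6: [PARSE:P5(v=12,ok=F), VALIDATE:-, TRANSFORM:P4(v=0,ok=F), EMIT:P3(v=39,ok=T)] out:P2(v=0); in:P5
Tick 7: [PARSE:-, VALIDATE:P5(v=12,ok=F), TRANSFORM:-, EMIT:P4(v=0,ok=F)] out:P3(v=39); in:-
Tick 8: [PARSE:P6(v=11,ok=F), VALIDATE:-, TRANSFORM:P5(v=0,ok=F), EMIT:-] out:P4(v=0); in:P6
Tick 9: [PARSE:-, VALIDATE:P6(v=11,ok=T), TRANSFORM:-, EMIT:P5(v=0,ok=F)] out:-; in:-
Tick 10: [PARSE:-, VALIDATE:-, TRANSFORM:P6(v=33,ok=T), EMIT:-] out:P5(v=0); in:-
Tick 11: [PARSE:-, VALIDATE:-, TRANSFORM:-, EMIT:P6(v=33,ok=T)] out:-; in:-
Tick 12: [PARSE:-, VALIDATE:-, TRANSFORM:-, EMIT:-] out:P6(v=33); in:-
P2: arrives tick 2, valid=False (id=2, id%3=2), emit tick 6, final value 0

Answer: 6 0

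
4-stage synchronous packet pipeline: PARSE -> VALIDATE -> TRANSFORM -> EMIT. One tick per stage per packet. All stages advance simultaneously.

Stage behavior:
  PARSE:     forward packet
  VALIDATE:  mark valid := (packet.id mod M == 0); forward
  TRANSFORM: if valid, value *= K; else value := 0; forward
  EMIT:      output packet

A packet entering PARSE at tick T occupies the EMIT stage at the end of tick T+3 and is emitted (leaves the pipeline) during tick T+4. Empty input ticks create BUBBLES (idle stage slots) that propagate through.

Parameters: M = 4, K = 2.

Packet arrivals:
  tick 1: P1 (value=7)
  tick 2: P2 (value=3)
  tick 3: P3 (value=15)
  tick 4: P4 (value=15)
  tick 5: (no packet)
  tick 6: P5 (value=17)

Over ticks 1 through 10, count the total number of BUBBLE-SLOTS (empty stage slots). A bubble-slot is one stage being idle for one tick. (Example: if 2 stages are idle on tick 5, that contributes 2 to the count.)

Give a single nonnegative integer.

Tick 1: [PARSE:P1(v=7,ok=F), VALIDATE:-, TRANSFORM:-, EMIT:-] out:-; bubbles=3
Tick 2: [PARSE:P2(v=3,ok=F), VALIDATE:P1(v=7,ok=F), TRANSFORM:-, EMIT:-] out:-; bubbles=2
Tick 3: [PARSE:P3(v=15,ok=F), VALIDATE:P2(v=3,ok=F), TRANSFORM:P1(v=0,ok=F), EMIT:-] out:-; bubbles=1
Tick 4: [PARSE:P4(v=15,ok=F), VALIDATE:P3(v=15,ok=F), TRANSFORM:P2(v=0,ok=F), EMIT:P1(v=0,ok=F)] out:-; bubbles=0
Tick 5: [PARSE:-, VALIDATE:P4(v=15,ok=T), TRANSFORM:P3(v=0,ok=F), EMIT:P2(v=0,ok=F)] out:P1(v=0); bubbles=1
Tick 6: [PARSE:P5(v=17,ok=F), VALIDATE:-, TRANSFORM:P4(v=30,ok=T), EMIT:P3(v=0,ok=F)] out:P2(v=0); bubbles=1
Tick 7: [PARSE:-, VALIDATE:P5(v=17,ok=F), TRANSFORM:-, EMIT:P4(v=30,ok=T)] out:P3(v=0); bubbles=2
Tick 8: [PARSE:-, VALIDATE:-, TRANSFORM:P5(v=0,ok=F), EMIT:-] out:P4(v=30); bubbles=3
Tick 9: [PARSE:-, VALIDATE:-, TRANSFORM:-, EMIT:P5(v=0,ok=F)] out:-; bubbles=3
Tick 10: [PARSE:-, VALIDATE:-, TRANSFORM:-, EMIT:-] out:P5(v=0); bubbles=4
Total bubble-slots: 20

Answer: 20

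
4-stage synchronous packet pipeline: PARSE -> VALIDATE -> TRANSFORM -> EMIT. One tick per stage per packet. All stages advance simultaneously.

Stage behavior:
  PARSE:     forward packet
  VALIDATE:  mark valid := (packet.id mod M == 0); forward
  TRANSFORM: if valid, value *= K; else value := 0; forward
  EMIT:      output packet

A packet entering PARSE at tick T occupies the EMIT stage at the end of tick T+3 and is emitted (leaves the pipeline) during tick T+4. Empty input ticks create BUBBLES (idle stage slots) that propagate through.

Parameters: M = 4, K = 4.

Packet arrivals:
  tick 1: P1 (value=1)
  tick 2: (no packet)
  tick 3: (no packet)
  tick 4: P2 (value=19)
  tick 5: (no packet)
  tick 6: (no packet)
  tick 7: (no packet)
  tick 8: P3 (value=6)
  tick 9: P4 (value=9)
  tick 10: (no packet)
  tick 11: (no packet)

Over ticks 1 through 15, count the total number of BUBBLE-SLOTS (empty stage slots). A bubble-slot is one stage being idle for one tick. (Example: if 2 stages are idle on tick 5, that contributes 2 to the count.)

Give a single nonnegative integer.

Answer: 44

Derivation:
Tick 1: [PARSE:P1(v=1,ok=F), VALIDATE:-, TRANSFORM:-, EMIT:-] out:-; bubbles=3
Tick 2: [PARSE:-, VALIDATE:P1(v=1,ok=F), TRANSFORM:-, EMIT:-] out:-; bubbles=3
Tick 3: [PARSE:-, VALIDATE:-, TRANSFORM:P1(v=0,ok=F), EMIT:-] out:-; bubbles=3
Tick 4: [PARSE:P2(v=19,ok=F), VALIDATE:-, TRANSFORM:-, EMIT:P1(v=0,ok=F)] out:-; bubbles=2
Tick 5: [PARSE:-, VALIDATE:P2(v=19,ok=F), TRANSFORM:-, EMIT:-] out:P1(v=0); bubbles=3
Tick 6: [PARSE:-, VALIDATE:-, TRANSFORM:P2(v=0,ok=F), EMIT:-] out:-; bubbles=3
Tick 7: [PARSE:-, VALIDATE:-, TRANSFORM:-, EMIT:P2(v=0,ok=F)] out:-; bubbles=3
Tick 8: [PARSE:P3(v=6,ok=F), VALIDATE:-, TRANSFORM:-, EMIT:-] out:P2(v=0); bubbles=3
Tick 9: [PARSE:P4(v=9,ok=F), VALIDATE:P3(v=6,ok=F), TRANSFORM:-, EMIT:-] out:-; bubbles=2
Tick 10: [PARSE:-, VALIDATE:P4(v=9,ok=T), TRANSFORM:P3(v=0,ok=F), EMIT:-] out:-; bubbles=2
Tick 11: [PARSE:-, VALIDATE:-, TRANSFORM:P4(v=36,ok=T), EMIT:P3(v=0,ok=F)] out:-; bubbles=2
Tick 12: [PARSE:-, VALIDATE:-, TRANSFORM:-, EMIT:P4(v=36,ok=T)] out:P3(v=0); bubbles=3
Tick 13: [PARSE:-, VALIDATE:-, TRANSFORM:-, EMIT:-] out:P4(v=36); bubbles=4
Tick 14: [PARSE:-, VALIDATE:-, TRANSFORM:-, EMIT:-] out:-; bubbles=4
Tick 15: [PARSE:-, VALIDATE:-, TRANSFORM:-, EMIT:-] out:-; bubbles=4
Total bubble-slots: 44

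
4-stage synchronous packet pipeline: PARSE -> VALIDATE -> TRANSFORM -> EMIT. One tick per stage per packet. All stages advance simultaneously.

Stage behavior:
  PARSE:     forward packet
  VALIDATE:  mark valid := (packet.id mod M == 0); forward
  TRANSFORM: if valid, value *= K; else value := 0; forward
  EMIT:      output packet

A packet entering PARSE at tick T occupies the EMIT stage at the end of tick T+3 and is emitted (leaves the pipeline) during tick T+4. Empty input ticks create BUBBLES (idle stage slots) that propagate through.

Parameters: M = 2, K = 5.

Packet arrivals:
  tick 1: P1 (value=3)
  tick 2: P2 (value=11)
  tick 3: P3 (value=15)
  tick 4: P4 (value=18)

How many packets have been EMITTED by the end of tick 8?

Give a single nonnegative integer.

Tick 1: [PARSE:P1(v=3,ok=F), VALIDATE:-, TRANSFORM:-, EMIT:-] out:-; in:P1
Tick 2: [PARSE:P2(v=11,ok=F), VALIDATE:P1(v=3,ok=F), TRANSFORM:-, EMIT:-] out:-; in:P2
Tick 3: [PARSE:P3(v=15,ok=F), VALIDATE:P2(v=11,ok=T), TRANSFORM:P1(v=0,ok=F), EMIT:-] out:-; in:P3
Tick 4: [PARSE:P4(v=18,ok=F), VALIDATE:P3(v=15,ok=F), TRANSFORM:P2(v=55,ok=T), EMIT:P1(v=0,ok=F)] out:-; in:P4
Tick 5: [PARSE:-, VALIDATE:P4(v=18,ok=T), TRANSFORM:P3(v=0,ok=F), EMIT:P2(v=55,ok=T)] out:P1(v=0); in:-
Tick 6: [PARSE:-, VALIDATE:-, TRANSFORM:P4(v=90,ok=T), EMIT:P3(v=0,ok=F)] out:P2(v=55); in:-
Tick 7: [PARSE:-, VALIDATE:-, TRANSFORM:-, EMIT:P4(v=90,ok=T)] out:P3(v=0); in:-
Tick 8: [PARSE:-, VALIDATE:-, TRANSFORM:-, EMIT:-] out:P4(v=90); in:-
Emitted by tick 8: ['P1', 'P2', 'P3', 'P4']

Answer: 4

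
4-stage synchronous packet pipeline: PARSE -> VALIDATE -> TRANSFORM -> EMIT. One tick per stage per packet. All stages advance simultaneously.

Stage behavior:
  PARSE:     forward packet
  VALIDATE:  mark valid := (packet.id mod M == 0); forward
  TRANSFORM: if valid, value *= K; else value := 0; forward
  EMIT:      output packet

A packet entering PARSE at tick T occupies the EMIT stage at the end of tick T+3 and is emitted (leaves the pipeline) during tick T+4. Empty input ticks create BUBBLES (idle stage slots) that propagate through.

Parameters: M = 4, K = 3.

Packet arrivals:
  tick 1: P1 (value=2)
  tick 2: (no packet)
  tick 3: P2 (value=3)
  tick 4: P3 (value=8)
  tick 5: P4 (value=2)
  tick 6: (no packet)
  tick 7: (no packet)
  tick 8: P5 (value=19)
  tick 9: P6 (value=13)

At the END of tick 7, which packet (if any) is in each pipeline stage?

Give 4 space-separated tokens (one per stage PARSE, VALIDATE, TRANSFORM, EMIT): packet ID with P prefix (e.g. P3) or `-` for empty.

Answer: - - P4 P3

Derivation:
Tick 1: [PARSE:P1(v=2,ok=F), VALIDATE:-, TRANSFORM:-, EMIT:-] out:-; in:P1
Tick 2: [PARSE:-, VALIDATE:P1(v=2,ok=F), TRANSFORM:-, EMIT:-] out:-; in:-
Tick 3: [PARSE:P2(v=3,ok=F), VALIDATE:-, TRANSFORM:P1(v=0,ok=F), EMIT:-] out:-; in:P2
Tick 4: [PARSE:P3(v=8,ok=F), VALIDATE:P2(v=3,ok=F), TRANSFORM:-, EMIT:P1(v=0,ok=F)] out:-; in:P3
Tick 5: [PARSE:P4(v=2,ok=F), VALIDATE:P3(v=8,ok=F), TRANSFORM:P2(v=0,ok=F), EMIT:-] out:P1(v=0); in:P4
Tick 6: [PARSE:-, VALIDATE:P4(v=2,ok=T), TRANSFORM:P3(v=0,ok=F), EMIT:P2(v=0,ok=F)] out:-; in:-
Tick 7: [PARSE:-, VALIDATE:-, TRANSFORM:P4(v=6,ok=T), EMIT:P3(v=0,ok=F)] out:P2(v=0); in:-
At end of tick 7: ['-', '-', 'P4', 'P3']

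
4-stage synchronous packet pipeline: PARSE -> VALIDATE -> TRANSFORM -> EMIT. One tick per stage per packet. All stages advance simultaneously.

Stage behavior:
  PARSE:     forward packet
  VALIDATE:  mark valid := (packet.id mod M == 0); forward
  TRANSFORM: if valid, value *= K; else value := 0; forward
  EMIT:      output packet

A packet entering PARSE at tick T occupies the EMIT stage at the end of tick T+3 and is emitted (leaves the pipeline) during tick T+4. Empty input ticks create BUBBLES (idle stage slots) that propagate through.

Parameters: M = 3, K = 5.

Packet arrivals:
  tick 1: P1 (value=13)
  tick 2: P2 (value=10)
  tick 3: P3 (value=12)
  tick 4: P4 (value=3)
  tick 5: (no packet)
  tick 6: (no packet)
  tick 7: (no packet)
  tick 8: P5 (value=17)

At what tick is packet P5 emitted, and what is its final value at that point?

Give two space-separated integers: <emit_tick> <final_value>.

Tick 1: [PARSE:P1(v=13,ok=F), VALIDATE:-, TRANSFORM:-, EMIT:-] out:-; in:P1
Tick 2: [PARSE:P2(v=10,ok=F), VALIDATE:P1(v=13,ok=F), TRANSFORM:-, EMIT:-] out:-; in:P2
Tick 3: [PARSE:P3(v=12,ok=F), VALIDATE:P2(v=10,ok=F), TRANSFORM:P1(v=0,ok=F), EMIT:-] out:-; in:P3
Tick 4: [PARSE:P4(v=3,ok=F), VALIDATE:P3(v=12,ok=T), TRANSFORM:P2(v=0,ok=F), EMIT:P1(v=0,ok=F)] out:-; in:P4
Tick 5: [PARSE:-, VALIDATE:P4(v=3,ok=F), TRANSFORM:P3(v=60,ok=T), EMIT:P2(v=0,ok=F)] out:P1(v=0); in:-
Tick 6: [PARSE:-, VALIDATE:-, TRANSFORM:P4(v=0,ok=F), EMIT:P3(v=60,ok=T)] out:P2(v=0); in:-
Tick 7: [PARSE:-, VALIDATE:-, TRANSFORM:-, EMIT:P4(v=0,ok=F)] out:P3(v=60); in:-
Tick 8: [PARSE:P5(v=17,ok=F), VALIDATE:-, TRANSFORM:-, EMIT:-] out:P4(v=0); in:P5
Tick 9: [PARSE:-, VALIDATE:P5(v=17,ok=F), TRANSFORM:-, EMIT:-] out:-; in:-
Tick 10: [PARSE:-, VALIDATE:-, TRANSFORM:P5(v=0,ok=F), EMIT:-] out:-; in:-
Tick 11: [PARSE:-, VALIDATE:-, TRANSFORM:-, EMIT:P5(v=0,ok=F)] out:-; in:-
Tick 12: [PARSE:-, VALIDATE:-, TRANSFORM:-, EMIT:-] out:P5(v=0); in:-
P5: arrives tick 8, valid=False (id=5, id%3=2), emit tick 12, final value 0

Answer: 12 0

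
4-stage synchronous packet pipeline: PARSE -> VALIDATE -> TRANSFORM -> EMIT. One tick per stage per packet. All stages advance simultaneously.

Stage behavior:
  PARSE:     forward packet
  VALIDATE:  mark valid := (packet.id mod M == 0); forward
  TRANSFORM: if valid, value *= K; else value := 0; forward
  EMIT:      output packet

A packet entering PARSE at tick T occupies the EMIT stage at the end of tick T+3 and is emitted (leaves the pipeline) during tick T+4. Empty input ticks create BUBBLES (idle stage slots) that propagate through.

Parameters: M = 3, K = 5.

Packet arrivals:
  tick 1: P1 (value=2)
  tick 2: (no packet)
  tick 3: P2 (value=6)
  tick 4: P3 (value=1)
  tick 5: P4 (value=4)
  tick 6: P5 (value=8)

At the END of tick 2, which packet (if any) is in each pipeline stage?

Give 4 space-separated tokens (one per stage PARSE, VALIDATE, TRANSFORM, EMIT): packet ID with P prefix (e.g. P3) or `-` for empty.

Tick 1: [PARSE:P1(v=2,ok=F), VALIDATE:-, TRANSFORM:-, EMIT:-] out:-; in:P1
Tick 2: [PARSE:-, VALIDATE:P1(v=2,ok=F), TRANSFORM:-, EMIT:-] out:-; in:-
At end of tick 2: ['-', 'P1', '-', '-']

Answer: - P1 - -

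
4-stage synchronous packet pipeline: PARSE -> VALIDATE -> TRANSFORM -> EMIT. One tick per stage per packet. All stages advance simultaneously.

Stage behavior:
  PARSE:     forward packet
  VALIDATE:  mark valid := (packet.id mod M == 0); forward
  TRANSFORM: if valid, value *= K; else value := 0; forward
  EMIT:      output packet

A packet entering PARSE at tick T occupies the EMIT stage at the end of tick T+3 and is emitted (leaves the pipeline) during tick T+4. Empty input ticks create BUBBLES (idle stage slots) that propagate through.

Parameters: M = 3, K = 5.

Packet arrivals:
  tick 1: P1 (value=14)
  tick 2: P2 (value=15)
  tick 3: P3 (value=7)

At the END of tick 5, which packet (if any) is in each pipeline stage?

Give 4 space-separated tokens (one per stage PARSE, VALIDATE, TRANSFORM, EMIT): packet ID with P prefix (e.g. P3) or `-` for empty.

Tick 1: [PARSE:P1(v=14,ok=F), VALIDATE:-, TRANSFORM:-, EMIT:-] out:-; in:P1
Tick 2: [PARSE:P2(v=15,ok=F), VALIDATE:P1(v=14,ok=F), TRANSFORM:-, EMIT:-] out:-; in:P2
Tick 3: [PARSE:P3(v=7,ok=F), VALIDATE:P2(v=15,ok=F), TRANSFORM:P1(v=0,ok=F), EMIT:-] out:-; in:P3
Tick 4: [PARSE:-, VALIDATE:P3(v=7,ok=T), TRANSFORM:P2(v=0,ok=F), EMIT:P1(v=0,ok=F)] out:-; in:-
Tick 5: [PARSE:-, VALIDATE:-, TRANSFORM:P3(v=35,ok=T), EMIT:P2(v=0,ok=F)] out:P1(v=0); in:-
At end of tick 5: ['-', '-', 'P3', 'P2']

Answer: - - P3 P2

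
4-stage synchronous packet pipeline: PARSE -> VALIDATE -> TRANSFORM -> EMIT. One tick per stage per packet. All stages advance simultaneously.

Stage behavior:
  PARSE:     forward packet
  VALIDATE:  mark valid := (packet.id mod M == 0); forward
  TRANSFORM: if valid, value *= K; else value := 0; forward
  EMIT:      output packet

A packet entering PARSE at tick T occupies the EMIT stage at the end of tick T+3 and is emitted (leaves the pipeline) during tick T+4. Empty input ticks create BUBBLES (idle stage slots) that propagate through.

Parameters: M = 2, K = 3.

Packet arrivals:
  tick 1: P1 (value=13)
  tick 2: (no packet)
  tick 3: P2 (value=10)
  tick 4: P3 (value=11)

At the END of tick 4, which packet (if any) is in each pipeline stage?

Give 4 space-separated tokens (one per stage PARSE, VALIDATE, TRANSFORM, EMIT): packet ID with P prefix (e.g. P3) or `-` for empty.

Tick 1: [PARSE:P1(v=13,ok=F), VALIDATE:-, TRANSFORM:-, EMIT:-] out:-; in:P1
Tick 2: [PARSE:-, VALIDATE:P1(v=13,ok=F), TRANSFORM:-, EMIT:-] out:-; in:-
Tick 3: [PARSE:P2(v=10,ok=F), VALIDATE:-, TRANSFORM:P1(v=0,ok=F), EMIT:-] out:-; in:P2
Tick 4: [PARSE:P3(v=11,ok=F), VALIDATE:P2(v=10,ok=T), TRANSFORM:-, EMIT:P1(v=0,ok=F)] out:-; in:P3
At end of tick 4: ['P3', 'P2', '-', 'P1']

Answer: P3 P2 - P1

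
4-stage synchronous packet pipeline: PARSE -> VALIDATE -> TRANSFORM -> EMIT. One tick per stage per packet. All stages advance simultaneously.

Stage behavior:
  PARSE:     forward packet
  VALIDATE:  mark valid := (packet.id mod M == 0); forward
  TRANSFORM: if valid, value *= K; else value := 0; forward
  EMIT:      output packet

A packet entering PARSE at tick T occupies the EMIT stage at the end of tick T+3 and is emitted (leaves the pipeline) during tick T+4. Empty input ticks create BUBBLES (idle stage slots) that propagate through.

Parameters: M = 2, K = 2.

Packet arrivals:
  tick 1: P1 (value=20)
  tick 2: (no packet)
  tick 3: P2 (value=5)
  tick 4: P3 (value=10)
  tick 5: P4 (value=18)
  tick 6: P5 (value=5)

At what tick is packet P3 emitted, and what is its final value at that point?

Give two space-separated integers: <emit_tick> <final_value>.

Answer: 8 0

Derivation:
Tick 1: [PARSE:P1(v=20,ok=F), VALIDATE:-, TRANSFORM:-, EMIT:-] out:-; in:P1
Tick 2: [PARSE:-, VALIDATE:P1(v=20,ok=F), TRANSFORM:-, EMIT:-] out:-; in:-
Tick 3: [PARSE:P2(v=5,ok=F), VALIDATE:-, TRANSFORM:P1(v=0,ok=F), EMIT:-] out:-; in:P2
Tick 4: [PARSE:P3(v=10,ok=F), VALIDATE:P2(v=5,ok=T), TRANSFORM:-, EMIT:P1(v=0,ok=F)] out:-; in:P3
Tick 5: [PARSE:P4(v=18,ok=F), VALIDATE:P3(v=10,ok=F), TRANSFORM:P2(v=10,ok=T), EMIT:-] out:P1(v=0); in:P4
Tick 6: [PARSE:P5(v=5,ok=F), VALIDATE:P4(v=18,ok=T), TRANSFORM:P3(v=0,ok=F), EMIT:P2(v=10,ok=T)] out:-; in:P5
Tick 7: [PARSE:-, VALIDATE:P5(v=5,ok=F), TRANSFORM:P4(v=36,ok=T), EMIT:P3(v=0,ok=F)] out:P2(v=10); in:-
Tick 8: [PARSE:-, VALIDATE:-, TRANSFORM:P5(v=0,ok=F), EMIT:P4(v=36,ok=T)] out:P3(v=0); in:-
Tick 9: [PARSE:-, VALIDATE:-, TRANSFORM:-, EMIT:P5(v=0,ok=F)] out:P4(v=36); in:-
Tick 10: [PARSE:-, VALIDATE:-, TRANSFORM:-, EMIT:-] out:P5(v=0); in:-
P3: arrives tick 4, valid=False (id=3, id%2=1), emit tick 8, final value 0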